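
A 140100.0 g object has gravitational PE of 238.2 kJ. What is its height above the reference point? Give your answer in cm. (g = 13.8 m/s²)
PE = mgh → h = PE/(mg) = 2.382e+05 J / (140.1 kg × 13.8 m/s²) = 123.2 m = 12320.0 cm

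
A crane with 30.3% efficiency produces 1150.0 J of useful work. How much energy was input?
W_in = W_out/η = 1150.0/0.303 = 3795.4 J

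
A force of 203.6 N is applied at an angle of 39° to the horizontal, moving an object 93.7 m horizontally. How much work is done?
W = Fd cosθ = 203.6×93.7×cos(39°) = 14826.0 J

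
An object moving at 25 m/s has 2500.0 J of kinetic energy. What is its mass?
KE = ½mv² → m = 2KE/v² = 2×2500.0/25² = 8.0 kg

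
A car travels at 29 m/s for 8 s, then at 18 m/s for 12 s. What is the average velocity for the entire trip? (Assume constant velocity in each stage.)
d₁ = v₁t₁ = 29 × 8 = 232 m
d₂ = v₂t₂ = 18 × 12 = 216 m
d_total = 448 m, t_total = 20 s
v_avg = d_total/t_total = 448/20 = 22.4 m/s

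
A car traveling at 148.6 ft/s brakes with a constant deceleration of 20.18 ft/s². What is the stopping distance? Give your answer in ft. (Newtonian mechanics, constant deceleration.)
d = v₀² / (2a) (with unit conversion) = 547.1 ft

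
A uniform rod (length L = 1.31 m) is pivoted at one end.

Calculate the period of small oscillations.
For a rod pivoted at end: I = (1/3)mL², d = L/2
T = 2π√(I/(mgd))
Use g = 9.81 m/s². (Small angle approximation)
I/m = (1/3)L² = 0.572 m²; d = L/2 = 0.655 m
T = 2π√(I/(mgd)) = 2π√(0.572/(9.81×0.655)) = 1.875 s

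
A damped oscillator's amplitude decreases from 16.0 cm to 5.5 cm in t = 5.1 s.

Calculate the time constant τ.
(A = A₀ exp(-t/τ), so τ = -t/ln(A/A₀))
A/A₀ = 5.5/16.0 = 0.3438; ln(A/A₀) = -1.068
τ = −t/ln(A/A₀) = −5.1/-1.068 = 4.776 s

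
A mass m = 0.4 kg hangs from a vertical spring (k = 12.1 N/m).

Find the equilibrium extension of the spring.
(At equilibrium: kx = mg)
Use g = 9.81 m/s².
x_eq = mg/k = 0.4×9.81/12.1 = 0.3243 m = 32.43 cm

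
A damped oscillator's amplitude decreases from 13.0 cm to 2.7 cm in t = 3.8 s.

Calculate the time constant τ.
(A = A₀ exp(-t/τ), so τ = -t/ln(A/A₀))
A/A₀ = 2.7/13.0 = 0.2077; ln(A/A₀) = -1.572
τ = −t/ln(A/A₀) = −3.8/-1.572 = 2.418 s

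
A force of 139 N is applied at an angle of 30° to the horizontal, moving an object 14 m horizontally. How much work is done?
W = Fd cosθ = 139×14×cos(30°) = 1685.3 J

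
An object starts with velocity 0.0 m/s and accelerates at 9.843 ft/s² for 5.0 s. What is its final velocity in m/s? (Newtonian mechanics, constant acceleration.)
v = v₀ + at (with unit conversion) = 15.0 m/s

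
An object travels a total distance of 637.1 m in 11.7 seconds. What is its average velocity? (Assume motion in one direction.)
v_avg = Δd / Δt = 637.1 / 11.7 = 54.45 m/s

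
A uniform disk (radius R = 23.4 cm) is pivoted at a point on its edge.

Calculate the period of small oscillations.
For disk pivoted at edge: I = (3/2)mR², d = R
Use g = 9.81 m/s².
I/m = (3/2)R² = 0.08213 m²; d = R = 0.234 m
T = 2π√((3/2)R²/(gR)) = 2π√(3R/(2g)) = 1.188 s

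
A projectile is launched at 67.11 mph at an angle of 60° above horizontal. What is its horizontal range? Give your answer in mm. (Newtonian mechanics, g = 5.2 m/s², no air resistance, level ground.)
R = v₀² sin(2θ) / g (with unit conversion) = 149900.0 mm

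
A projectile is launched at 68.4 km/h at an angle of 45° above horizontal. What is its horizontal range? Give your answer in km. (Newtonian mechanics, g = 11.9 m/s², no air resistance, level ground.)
R = v₀² sin(2θ) / g (with unit conversion) = 0.03034 km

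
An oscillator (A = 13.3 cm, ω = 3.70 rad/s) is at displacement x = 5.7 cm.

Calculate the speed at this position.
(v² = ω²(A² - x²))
v = ω√(A² − x²) = 3.7×√(0.133² − 0.057²) = 0.4446 m/s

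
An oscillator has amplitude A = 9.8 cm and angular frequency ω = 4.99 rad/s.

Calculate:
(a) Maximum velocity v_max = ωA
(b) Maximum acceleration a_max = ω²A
v_max = ωA = 4.99×0.098 = 0.489 m/s
a_max = ω²A = 4.99²×0.098 = 2.44 m/s²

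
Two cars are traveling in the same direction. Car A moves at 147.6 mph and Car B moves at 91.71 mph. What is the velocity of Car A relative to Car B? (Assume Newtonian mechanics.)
v_rel = v_A - v_B = 147.6 - 91.71 = 55.89 mph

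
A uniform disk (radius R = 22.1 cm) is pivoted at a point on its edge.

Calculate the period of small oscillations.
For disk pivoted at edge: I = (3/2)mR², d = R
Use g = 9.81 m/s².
I/m = (3/2)R² = 0.07326 m²; d = R = 0.221 m
T = 2π√((3/2)R²/(gR)) = 2π√(3R/(2g)) = 1.155 s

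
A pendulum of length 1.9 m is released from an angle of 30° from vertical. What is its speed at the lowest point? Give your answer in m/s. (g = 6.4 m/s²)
h = L(1 − cosθ) = 1.9×(1 − cos30°) = 0.2546 m
v = √(2gh) = √(2×6.4×0.2546) = 1.805 m/s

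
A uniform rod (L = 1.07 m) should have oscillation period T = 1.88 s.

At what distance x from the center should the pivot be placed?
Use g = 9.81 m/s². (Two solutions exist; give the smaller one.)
T = 2π√((L²/12 + x²)/(gx)). Let c = T²g/(4π²) = 0.8783.
x² − cx + L²/12 = 0 → x = (c − √(c² − L²/3))/2 = 0.127 m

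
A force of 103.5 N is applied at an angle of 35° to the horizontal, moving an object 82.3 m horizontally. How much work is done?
W = Fd cosθ = 103.5×82.3×cos(35°) = 6977.6 J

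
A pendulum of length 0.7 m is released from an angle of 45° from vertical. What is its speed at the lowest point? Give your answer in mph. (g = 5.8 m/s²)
h = L(1 − cosθ) = 0.7×(1 − cos45°) = 0.205 m
v = √(2gh) = √(2×5.8×0.205) = 1.542 m/s = 3.45 mph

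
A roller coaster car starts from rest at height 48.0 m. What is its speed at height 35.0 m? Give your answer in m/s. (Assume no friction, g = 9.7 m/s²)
mgh₁ = ½mv₂² + mgh₂ → v₂ = √(2g(h₁−h₂)) = √(2×9.7×(48−35)) = 15.88 m/s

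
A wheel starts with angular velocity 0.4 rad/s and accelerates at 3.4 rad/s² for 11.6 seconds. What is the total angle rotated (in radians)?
θ = ω₀t + ½αt² = 0.4×11.6 + ½×3.4×11.6² = 233.39 rad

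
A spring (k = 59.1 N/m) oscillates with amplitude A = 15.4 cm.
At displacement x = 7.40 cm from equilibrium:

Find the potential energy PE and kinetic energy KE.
E_total = ½kA² = ½×59.1×(0.154)² = 0.7008 J
PE = ½kx² = ½×59.1×(0.074)² = 0.1618 J
KE = E_total − PE = 0.539 J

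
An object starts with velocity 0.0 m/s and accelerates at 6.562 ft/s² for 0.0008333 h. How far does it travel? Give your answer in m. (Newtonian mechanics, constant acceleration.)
d = v₀t + ½at² (with unit conversion) = 9.0 m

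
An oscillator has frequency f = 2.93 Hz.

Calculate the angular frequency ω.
ω = 2πf = 2π×2.93 = 18.41 rad/s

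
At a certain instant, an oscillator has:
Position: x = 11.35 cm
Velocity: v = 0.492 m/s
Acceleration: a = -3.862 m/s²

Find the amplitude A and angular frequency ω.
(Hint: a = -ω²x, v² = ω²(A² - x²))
a = −ω²x → ω = √(|a|/x) = √(3.862/0.1135) = 5.833 rad/s
v² = ω²(A² − x²) → A = √(x² + v²/ω²) = √(0.1135² + 0.492²/5.833²) = 0.1414 m = 14.14 cm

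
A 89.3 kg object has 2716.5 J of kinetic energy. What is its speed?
KE = ½mv² → v = √(2KE/m) = √(2×2716.5/89.3) = 7.8 m/s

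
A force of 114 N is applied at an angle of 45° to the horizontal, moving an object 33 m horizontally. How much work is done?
W = Fd cosθ = 114×33×cos(45°) = 2660.1 J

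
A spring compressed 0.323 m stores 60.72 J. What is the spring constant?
PE = ½kx² → k = 2PE/x² = 2×60.72/0.323² = 1164.0 N/m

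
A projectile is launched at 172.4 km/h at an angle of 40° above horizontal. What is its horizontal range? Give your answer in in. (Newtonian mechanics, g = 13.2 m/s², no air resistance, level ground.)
R = v₀² sin(2θ) / g (with unit conversion) = 6736.0 in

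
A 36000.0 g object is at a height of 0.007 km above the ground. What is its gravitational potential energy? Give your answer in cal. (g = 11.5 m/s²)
PE = mgh = 36 kg × 11.5 m/s² × 7 m = 2898 J = 692.6 cal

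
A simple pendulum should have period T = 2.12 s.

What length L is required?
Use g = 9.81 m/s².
T = 2π√(L/g) → L = g(T/2π)² = 9.81×(2.12/2π)² = 1.117 m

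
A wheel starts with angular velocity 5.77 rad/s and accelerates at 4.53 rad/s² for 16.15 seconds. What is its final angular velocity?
ω = ω₀ + αt = 5.77 + 4.53 × 16.15 = 78.93 rad/s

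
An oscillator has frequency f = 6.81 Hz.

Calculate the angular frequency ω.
ω = 2πf = 2π×6.81 = 42.79 rad/s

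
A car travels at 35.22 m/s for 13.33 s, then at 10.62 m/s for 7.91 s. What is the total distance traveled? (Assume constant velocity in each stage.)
d₁ = v₁t₁ = 35.22 × 13.33 = 469.483 m
d₂ = v₂t₂ = 10.62 × 7.91 = 84.0042 m
d_total = 469.483 + 84.0042 = 553.49 m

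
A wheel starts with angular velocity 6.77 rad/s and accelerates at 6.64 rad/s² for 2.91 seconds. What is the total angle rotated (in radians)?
θ = ω₀t + ½αt² = 6.77×2.91 + ½×6.64×2.91² = 47.81 rad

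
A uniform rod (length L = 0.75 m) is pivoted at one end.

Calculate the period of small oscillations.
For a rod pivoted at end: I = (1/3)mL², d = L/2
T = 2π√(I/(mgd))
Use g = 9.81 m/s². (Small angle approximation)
I/m = (1/3)L² = 0.1875 m²; d = L/2 = 0.375 m
T = 2π√(I/(mgd)) = 2π√(0.1875/(9.81×0.375)) = 1.419 s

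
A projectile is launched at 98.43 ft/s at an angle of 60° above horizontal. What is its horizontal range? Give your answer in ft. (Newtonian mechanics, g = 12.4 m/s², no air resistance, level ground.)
R = v₀² sin(2θ) / g (with unit conversion) = 206.2 ft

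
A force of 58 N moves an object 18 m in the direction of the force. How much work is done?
W = Fd = 58×18 = 1044.0 J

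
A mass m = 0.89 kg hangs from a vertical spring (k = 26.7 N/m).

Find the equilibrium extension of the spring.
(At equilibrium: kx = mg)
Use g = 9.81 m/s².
x_eq = mg/k = 0.89×9.81/26.7 = 0.327 m = 32.7 cm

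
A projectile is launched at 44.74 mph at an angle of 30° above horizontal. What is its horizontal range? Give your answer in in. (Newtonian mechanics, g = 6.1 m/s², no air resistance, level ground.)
R = v₀² sin(2θ) / g (with unit conversion) = 2236.0 in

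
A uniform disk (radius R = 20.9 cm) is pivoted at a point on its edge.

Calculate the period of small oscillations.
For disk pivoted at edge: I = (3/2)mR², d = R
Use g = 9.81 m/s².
I/m = (3/2)R² = 0.06552 m²; d = R = 0.209 m
T = 2π√((3/2)R²/(gR)) = 2π√(3R/(2g)) = 1.123 s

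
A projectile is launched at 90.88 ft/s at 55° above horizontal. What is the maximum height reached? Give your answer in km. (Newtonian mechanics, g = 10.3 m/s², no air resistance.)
H = v₀²sin²(θ)/(2g) (with unit conversion) = 0.02499 km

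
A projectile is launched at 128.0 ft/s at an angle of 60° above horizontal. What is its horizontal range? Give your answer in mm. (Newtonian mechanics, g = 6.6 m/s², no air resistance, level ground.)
R = v₀² sin(2θ) / g (with unit conversion) = 199700.0 mm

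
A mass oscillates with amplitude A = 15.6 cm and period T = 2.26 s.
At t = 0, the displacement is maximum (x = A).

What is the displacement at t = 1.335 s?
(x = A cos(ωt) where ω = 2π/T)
ω = 2π/T = 2π/2.26 = 2.78 rad/s
x = A cos(ωt) = 15.6×cos(2.78×1.335) = -13.13 cm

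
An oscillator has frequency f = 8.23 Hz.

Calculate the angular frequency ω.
ω = 2πf = 2π×8.23 = 51.71 rad/s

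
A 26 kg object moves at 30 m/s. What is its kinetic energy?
KE = ½mv² = ½×26×30² = 11700.0 J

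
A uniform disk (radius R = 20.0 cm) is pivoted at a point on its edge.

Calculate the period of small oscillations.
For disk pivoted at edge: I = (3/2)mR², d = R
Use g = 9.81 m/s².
I/m = (3/2)R² = 0.06 m²; d = R = 0.2 m
T = 2π√((3/2)R²/(gR)) = 2π√(3R/(2g)) = 1.099 s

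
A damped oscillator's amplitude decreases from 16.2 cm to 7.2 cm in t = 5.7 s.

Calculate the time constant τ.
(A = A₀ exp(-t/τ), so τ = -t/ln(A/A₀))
A/A₀ = 7.2/16.2 = 0.4444; ln(A/A₀) = -0.8109
τ = −t/ln(A/A₀) = −5.7/-0.8109 = 7.029 s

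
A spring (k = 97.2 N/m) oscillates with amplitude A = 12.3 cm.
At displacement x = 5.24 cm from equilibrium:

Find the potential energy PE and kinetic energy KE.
E_total = ½kA² = ½×97.2×(0.123)² = 0.7353 J
PE = ½kx² = ½×97.2×(0.0524)² = 0.1334 J
KE = E_total − PE = 0.6018 J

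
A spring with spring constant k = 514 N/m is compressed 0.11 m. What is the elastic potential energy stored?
PE = ½kx² = ½×514×0.11² = 3.11 J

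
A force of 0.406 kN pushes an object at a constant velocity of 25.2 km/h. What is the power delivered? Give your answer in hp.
P = Fv = 406 N × 7 m/s = 2842 W = 3.811 hp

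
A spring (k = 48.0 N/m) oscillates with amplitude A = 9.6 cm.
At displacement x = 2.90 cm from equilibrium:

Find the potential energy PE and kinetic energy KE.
E_total = ½kA² = ½×48.0×(0.096)² = 0.2212 J
PE = ½kx² = ½×48.0×(0.029)² = 0.02018 J
KE = E_total − PE = 0.201 J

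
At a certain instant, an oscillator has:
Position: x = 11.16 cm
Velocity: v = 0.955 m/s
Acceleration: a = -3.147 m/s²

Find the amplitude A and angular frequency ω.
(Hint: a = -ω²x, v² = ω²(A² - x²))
a = −ω²x → ω = √(|a|/x) = √(3.147/0.1116) = 5.31 rad/s
v² = ω²(A² − x²) → A = √(x² + v²/ω²) = √(0.1116² + 0.955²/5.31²) = 0.2117 m = 21.17 cm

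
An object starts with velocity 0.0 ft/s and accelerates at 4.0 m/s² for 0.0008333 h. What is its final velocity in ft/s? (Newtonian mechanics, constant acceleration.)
v = v₀ + at (with unit conversion) = 39.37 ft/s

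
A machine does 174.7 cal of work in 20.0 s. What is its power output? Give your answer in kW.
P = W/t = 730.9 J / 20 s = 36.55 W = 0.03655 kW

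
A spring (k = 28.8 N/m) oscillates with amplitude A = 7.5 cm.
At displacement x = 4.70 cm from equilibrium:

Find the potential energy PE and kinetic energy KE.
E_total = ½kA² = ½×28.8×(0.075)² = 0.081 J
PE = ½kx² = ½×28.8×(0.047)² = 0.03181 J
KE = E_total − PE = 0.04919 J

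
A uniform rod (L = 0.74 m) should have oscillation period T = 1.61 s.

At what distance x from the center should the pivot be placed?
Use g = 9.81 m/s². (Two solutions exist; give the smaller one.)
T = 2π√((L²/12 + x²)/(gx)). Let c = T²g/(4π²) = 0.6441.
x² − cx + L²/12 = 0 → x = (c − √(c² − L²/3))/2 = 0.08104 m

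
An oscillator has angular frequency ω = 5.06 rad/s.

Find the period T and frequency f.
T = 2π/ω = 2π/5.06 = 1.242 s; f = ω/2π = 0.8053 Hz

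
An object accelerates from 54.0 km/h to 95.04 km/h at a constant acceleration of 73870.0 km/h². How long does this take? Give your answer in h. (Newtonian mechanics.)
t = (v - v₀)/a (with unit conversion) = 0.0005556 h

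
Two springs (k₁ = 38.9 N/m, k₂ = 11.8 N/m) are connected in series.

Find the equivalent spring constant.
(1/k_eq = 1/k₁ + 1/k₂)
1/k_eq = 1/38.9 + 1/11.8 = 0.11045; k_eq = 9.054 N/m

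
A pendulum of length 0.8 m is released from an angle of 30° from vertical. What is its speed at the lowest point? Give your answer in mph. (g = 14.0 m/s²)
h = L(1 − cosθ) = 0.8×(1 − cos30°) = 0.1072 m
v = √(2gh) = √(2×14.0×0.1072) = 1.732 m/s = 3.875 mph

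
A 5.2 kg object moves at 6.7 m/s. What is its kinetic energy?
KE = ½mv² = ½×5.2×6.7² = 116.714 J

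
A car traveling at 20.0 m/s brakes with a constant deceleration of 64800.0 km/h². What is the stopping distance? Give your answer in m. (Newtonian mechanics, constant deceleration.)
d = v₀² / (2a) (with unit conversion) = 40.0 m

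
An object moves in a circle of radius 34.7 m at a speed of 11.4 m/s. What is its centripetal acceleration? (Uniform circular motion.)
a_c = v²/r = 11.4²/34.7 = 129.96/34.7 = 3.75 m/s²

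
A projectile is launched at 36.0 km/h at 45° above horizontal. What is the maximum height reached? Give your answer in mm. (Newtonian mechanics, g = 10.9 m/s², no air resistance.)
H = v₀²sin²(θ)/(2g) (with unit conversion) = 2294.0 mm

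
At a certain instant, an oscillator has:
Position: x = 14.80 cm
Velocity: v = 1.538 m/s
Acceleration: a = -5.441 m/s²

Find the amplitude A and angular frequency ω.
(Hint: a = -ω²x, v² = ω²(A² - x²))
a = −ω²x → ω = √(|a|/x) = √(5.441/0.148) = 6.063 rad/s
v² = ω²(A² − x²) → A = √(x² + v²/ω²) = √(0.148² + 1.538²/6.063²) = 0.2937 m = 29.37 cm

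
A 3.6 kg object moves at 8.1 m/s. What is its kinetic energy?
KE = ½mv² = ½×3.6×8.1² = 118.098 J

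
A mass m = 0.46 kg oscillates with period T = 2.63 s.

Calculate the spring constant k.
T = 2π√(m/k) → k = m(2π/T)² = 0.46×(2π/2.63)² = 2.625 N/m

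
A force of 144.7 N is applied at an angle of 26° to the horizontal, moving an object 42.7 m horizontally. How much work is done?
W = Fd cosθ = 144.7×42.7×cos(26°) = 5553.4 J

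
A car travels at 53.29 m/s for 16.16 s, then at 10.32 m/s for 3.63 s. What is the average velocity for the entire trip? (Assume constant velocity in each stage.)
d₁ = v₁t₁ = 53.29 × 16.16 = 861.166 m
d₂ = v₂t₂ = 10.32 × 3.63 = 37.4616 m
d_total = 898.63 m, t_total = 19.79 s
v_avg = d_total/t_total = 898.63/19.79 = 45.41 m/s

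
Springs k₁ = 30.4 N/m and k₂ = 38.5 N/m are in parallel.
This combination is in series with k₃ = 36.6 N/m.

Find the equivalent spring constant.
k₁₂ = k₁ + k₂ = 68.9 N/m (parallel)
1/k_eq = 1/k₁₂ + 1/k₃ → k_eq = 23.9 N/m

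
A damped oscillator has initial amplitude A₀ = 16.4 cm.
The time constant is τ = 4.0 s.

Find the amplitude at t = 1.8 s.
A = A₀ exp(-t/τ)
A = A₀ exp(−t/τ) = 16.4×exp(−1.8/4.0) = 10.46 cm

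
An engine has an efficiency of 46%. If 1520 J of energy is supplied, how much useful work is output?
W_out = η × W_in = 0.46 × 1520 = 699.2 J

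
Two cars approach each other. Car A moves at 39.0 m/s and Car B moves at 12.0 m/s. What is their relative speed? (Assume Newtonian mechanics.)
v_rel = v_A + v_B = 39.0 + 12.0 = 51.0 m/s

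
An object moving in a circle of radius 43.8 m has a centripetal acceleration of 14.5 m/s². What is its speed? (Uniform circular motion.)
v = √(a_c × r) = √(14.5 × 43.8) = 25.2 m/s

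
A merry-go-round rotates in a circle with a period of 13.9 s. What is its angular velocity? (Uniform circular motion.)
ω = 2π/T = 2π/13.9 = 0.452 rad/s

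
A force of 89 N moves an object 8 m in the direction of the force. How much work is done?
W = Fd = 89×8 = 712.0 J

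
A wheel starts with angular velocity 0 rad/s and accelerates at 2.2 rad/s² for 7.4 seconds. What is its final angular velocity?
ω = ω₀ + αt = 0 + 2.2 × 7.4 = 16.28 rad/s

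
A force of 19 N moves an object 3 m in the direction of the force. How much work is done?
W = Fd = 19×3 = 57.0 J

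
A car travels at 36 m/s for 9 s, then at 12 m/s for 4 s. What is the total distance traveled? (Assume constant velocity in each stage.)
d₁ = v₁t₁ = 36 × 9 = 324 m
d₂ = v₂t₂ = 12 × 4 = 48 m
d_total = 324 + 48 = 372 m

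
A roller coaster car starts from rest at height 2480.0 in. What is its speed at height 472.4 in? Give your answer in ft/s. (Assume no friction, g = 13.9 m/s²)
mgh₁ = ½mv₂² + mgh₂ → v₂ = √(2g(h₁−h₂)) = √(2×13.9×(62.99−12)) = 37.65 m/s = 123.5 ft/s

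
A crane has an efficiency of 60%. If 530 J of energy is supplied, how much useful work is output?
W_out = η × W_in = 0.6 × 530 = 318.0 J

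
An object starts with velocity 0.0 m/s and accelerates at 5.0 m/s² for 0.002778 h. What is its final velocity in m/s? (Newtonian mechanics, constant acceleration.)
v = v₀ + at (with unit conversion) = 50.0 m/s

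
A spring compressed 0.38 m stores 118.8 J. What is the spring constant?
PE = ½kx² → k = 2PE/x² = 2×118.8/0.38² = 1645.0 N/m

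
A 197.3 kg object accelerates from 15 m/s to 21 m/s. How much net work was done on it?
W_net = ΔKE = ½m(v₂² − v₁²) = ½×197.3×(21² − 15²) = 21308.4 J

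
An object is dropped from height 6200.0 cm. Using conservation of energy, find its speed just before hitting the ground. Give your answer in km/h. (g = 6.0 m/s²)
mgh = ½mv² → v = √(2gh) = √(2×6.0×62) = 27.28 m/s = 98.19 km/h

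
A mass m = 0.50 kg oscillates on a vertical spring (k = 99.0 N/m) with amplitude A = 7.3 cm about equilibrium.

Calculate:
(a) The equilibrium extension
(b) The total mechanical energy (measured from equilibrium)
x_eq = mg/k = 0.5×9.81/99.0 = 0.04955 m = 4.955 cm
E = ½kA² = ½×99.0×(0.073)² = 0.2638 J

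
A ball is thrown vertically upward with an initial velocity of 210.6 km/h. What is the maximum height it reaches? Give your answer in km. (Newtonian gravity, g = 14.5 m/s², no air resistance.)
h_max = v₀²/(2g) (with unit conversion) = 0.118 km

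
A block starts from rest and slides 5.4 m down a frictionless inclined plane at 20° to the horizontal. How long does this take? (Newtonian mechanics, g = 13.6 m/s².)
a = g sin(θ) = 13.6 × sin(20°) = 4.65 m/s²
t = √(2d/a) = √(2 × 5.4 / 4.65) = 1.52 s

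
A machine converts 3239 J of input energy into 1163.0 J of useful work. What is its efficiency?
η = W_out/W_in = 1163.0/3239 = 0.3591 = 35.91%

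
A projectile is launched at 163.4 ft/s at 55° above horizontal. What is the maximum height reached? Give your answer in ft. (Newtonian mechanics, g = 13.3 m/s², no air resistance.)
H = v₀²sin²(θ)/(2g) (with unit conversion) = 205.3 ft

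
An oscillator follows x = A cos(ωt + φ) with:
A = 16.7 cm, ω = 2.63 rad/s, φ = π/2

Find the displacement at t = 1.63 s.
x = A cos(ωt + φ) = 16.7×cos(2.63×1.63 + π/2) = 15.21 cm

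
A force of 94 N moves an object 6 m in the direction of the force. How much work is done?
W = Fd = 94×6 = 564.0 J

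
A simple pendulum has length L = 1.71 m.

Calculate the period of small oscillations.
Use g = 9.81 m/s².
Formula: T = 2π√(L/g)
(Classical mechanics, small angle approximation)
T = 2π√(L/g) = 2π√(1.71/9.81) = 2.623 s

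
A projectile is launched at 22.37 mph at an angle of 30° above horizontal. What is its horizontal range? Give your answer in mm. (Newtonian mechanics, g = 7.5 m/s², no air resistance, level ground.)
R = v₀² sin(2θ) / g (with unit conversion) = 11550.0 mm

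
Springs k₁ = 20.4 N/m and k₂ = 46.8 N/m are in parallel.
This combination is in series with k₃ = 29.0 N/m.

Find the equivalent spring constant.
k₁₂ = k₁ + k₂ = 67.2 N/m (parallel)
1/k_eq = 1/k₁₂ + 1/k₃ → k_eq = 20.26 N/m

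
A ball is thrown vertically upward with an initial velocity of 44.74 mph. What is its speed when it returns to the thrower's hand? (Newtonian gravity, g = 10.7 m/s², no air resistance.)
By conservation of energy, the ball returns at the same speed = 44.74 mph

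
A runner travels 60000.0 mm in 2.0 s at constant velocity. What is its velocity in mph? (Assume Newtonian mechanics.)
v = d/t (with unit conversion) = 67.11 mph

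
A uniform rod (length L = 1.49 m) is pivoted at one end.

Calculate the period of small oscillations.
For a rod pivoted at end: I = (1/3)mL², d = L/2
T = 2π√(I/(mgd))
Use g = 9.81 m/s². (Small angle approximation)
I/m = (1/3)L² = 0.74 m²; d = L/2 = 0.745 m
T = 2π√(I/(mgd)) = 2π√(0.74/(9.81×0.745)) = 1.999 s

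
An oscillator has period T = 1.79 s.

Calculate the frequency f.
f = 1/T = 1/1.79 = 0.5587 Hz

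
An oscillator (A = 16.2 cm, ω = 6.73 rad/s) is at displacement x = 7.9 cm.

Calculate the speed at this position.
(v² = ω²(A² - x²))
v = ω√(A² − x²) = 6.73×√(0.162² − 0.079²) = 0.9518 m/s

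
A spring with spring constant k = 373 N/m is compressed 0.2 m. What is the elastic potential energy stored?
PE = ½kx² = ½×373×0.2² = 7.46 J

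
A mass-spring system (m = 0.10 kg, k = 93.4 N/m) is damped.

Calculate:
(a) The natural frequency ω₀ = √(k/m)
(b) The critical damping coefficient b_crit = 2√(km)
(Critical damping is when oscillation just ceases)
ω₀ = √(k/m) = √(93.4/0.1) = 30.56 rad/s
b_crit = 2√(km) = 2√(93.4×0.1) = 6.112 kg/s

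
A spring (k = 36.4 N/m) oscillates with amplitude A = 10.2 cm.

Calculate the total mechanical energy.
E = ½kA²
E = ½kA² = ½×36.4×(0.102)² = 0.1894 J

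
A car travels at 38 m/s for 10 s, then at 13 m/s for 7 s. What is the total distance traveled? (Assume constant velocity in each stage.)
d₁ = v₁t₁ = 38 × 10 = 380 m
d₂ = v₂t₂ = 13 × 7 = 91 m
d_total = 380 + 91 = 471 m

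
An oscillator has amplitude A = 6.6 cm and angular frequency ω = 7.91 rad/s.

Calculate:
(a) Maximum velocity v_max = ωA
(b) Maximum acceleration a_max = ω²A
v_max = ωA = 7.91×0.066 = 0.5221 m/s
a_max = ω²A = 7.91²×0.066 = 4.129 m/s²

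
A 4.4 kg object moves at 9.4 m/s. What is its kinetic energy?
KE = ½mv² = ½×4.4×9.4² = 194.392 J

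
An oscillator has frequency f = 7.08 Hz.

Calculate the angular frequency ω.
ω = 2πf = 2π×7.08 = 44.48 rad/s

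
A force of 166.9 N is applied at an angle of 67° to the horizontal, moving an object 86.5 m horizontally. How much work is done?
W = Fd cosθ = 166.9×86.5×cos(67°) = 5640.9 J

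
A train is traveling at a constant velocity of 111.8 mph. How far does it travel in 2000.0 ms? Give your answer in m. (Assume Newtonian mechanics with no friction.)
d = vt (with unit conversion) = 99.96 m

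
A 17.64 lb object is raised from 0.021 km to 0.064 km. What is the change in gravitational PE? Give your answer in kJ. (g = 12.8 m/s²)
ΔPE = mg(h₂ − h₁) = 8.001 kg × 12.8 m/s² × (64 − 21) m = 4404 J = 4.404 kJ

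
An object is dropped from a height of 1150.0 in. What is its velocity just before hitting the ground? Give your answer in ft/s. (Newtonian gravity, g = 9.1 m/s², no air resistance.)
v = √(2gh) (with unit conversion) = 75.65 ft/s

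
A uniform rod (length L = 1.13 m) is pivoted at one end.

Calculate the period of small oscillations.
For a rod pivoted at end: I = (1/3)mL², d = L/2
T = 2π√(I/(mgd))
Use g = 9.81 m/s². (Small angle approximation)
I/m = (1/3)L² = 0.4256 m²; d = L/2 = 0.565 m
T = 2π√(I/(mgd)) = 2π√(0.4256/(9.81×0.565)) = 1.741 s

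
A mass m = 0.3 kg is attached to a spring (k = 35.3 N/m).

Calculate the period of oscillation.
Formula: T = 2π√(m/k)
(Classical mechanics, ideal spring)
T = 2π√(m/k) = 2π√(0.3/35.3) = 0.5792 s; f = 1/T = 1.726 Hz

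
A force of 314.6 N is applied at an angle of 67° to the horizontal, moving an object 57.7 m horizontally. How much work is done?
W = Fd cosθ = 314.6×57.7×cos(67°) = 7092.7 J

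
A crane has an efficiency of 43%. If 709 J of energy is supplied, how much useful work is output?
W_out = η × W_in = 0.43 × 709 = 304.87 J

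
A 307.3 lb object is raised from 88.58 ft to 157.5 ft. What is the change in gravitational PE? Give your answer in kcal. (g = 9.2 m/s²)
ΔPE = mg(h₂ − h₁) = 139.4 kg × 9.2 m/s² × (48.01 − 27) m = 2.694e+04 J = 6.438 kcal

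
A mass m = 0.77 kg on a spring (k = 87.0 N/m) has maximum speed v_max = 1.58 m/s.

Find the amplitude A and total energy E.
½mv²_max = ½kA² → A = v_max√(m/k) = 1.58×√(0.77/87.0) = 0.1486 m = 14.86 cm
E = ½mv²_max = ½×0.77×1.58² = 0.9611 J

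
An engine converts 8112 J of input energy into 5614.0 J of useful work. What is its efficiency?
η = W_out/W_in = 5614.0/8112 = 0.6921 = 69.21%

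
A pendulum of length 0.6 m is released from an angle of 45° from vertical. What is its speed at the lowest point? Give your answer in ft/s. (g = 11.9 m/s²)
h = L(1 − cosθ) = 0.6×(1 − cos45°) = 0.1757 m
v = √(2gh) = √(2×11.9×0.1757) = 2.045 m/s = 6.71 ft/s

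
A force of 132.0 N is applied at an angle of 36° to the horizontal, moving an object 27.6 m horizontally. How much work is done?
W = Fd cosθ = 132.0×27.6×cos(36°) = 2947.4 J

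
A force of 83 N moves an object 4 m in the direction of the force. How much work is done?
W = Fd = 83×4 = 332.0 J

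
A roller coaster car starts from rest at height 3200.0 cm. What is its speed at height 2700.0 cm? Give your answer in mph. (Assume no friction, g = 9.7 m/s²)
mgh₁ = ½mv₂² + mgh₂ → v₂ = √(2g(h₁−h₂)) = √(2×9.7×(32−27)) = 9.849 m/s = 22.03 mph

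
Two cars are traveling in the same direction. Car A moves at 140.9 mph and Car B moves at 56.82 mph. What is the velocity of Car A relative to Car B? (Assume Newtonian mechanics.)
v_rel = v_A - v_B = 140.9 - 56.82 = 84.08 mph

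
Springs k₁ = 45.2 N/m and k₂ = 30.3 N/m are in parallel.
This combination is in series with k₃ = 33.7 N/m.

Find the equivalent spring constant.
k₁₂ = k₁ + k₂ = 75.5 N/m (parallel)
1/k_eq = 1/k₁₂ + 1/k₃ → k_eq = 23.3 N/m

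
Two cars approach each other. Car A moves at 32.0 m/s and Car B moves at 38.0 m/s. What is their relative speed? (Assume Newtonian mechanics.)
v_rel = v_A + v_B = 32.0 + 38.0 = 70.0 m/s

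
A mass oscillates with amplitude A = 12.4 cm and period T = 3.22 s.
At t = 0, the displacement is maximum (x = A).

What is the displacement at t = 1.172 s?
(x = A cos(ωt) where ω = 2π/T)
ω = 2π/T = 2π/3.22 = 1.951 rad/s
x = A cos(ωt) = 12.4×cos(1.951×1.172) = -8.14 cm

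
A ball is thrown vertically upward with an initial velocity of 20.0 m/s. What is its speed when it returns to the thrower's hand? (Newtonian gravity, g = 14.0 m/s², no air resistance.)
By conservation of energy, the ball returns at the same speed = 20.0 m/s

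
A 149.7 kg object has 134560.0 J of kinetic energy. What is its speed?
KE = ½mv² → v = √(2KE/m) = √(2×134560.0/149.7) = 42.4 m/s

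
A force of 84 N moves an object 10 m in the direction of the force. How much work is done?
W = Fd = 84×10 = 840.0 J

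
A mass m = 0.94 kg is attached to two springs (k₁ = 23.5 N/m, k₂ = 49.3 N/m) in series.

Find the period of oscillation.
k_eq = k₁k₂/(k₁+k₂) = 15.91 N/m
T = 2π√(m/k_eq) = 2π√(0.94/15.91) = 1.527 s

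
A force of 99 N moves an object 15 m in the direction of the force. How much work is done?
W = Fd = 99×15 = 1485.0 J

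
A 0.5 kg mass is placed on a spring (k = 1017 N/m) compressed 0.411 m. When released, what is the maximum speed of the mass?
½kx² = ½mv² → v = x√(k/m) = 0.411×√(1017/0.5) = 18.54 m/s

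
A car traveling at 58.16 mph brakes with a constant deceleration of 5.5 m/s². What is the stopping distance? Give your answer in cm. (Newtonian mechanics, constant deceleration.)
d = v₀² / (2a) (with unit conversion) = 6145.0 cm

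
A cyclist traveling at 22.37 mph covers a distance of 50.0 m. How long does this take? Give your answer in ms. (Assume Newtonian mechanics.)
t = d/v (with unit conversion) = 5000.0 ms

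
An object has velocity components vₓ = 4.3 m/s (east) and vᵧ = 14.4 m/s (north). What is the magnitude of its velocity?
|v| = √(vₓ² + vᵧ²) = √(4.3² + 14.4²) = √(225.85) = 15.03 m/s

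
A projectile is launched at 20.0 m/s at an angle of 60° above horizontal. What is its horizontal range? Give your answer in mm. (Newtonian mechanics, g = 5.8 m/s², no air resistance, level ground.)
R = v₀² sin(2θ) / g (with unit conversion) = 59730.0 mm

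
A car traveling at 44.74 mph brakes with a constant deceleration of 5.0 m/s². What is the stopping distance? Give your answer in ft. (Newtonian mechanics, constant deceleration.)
d = v₀² / (2a) (with unit conversion) = 131.2 ft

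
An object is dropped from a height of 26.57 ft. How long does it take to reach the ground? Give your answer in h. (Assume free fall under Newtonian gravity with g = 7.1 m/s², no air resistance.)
t = √(2h/g) (with unit conversion) = 0.0004196 h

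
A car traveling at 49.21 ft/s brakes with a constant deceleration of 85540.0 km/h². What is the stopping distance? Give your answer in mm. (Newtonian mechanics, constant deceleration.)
d = v₀² / (2a) (with unit conversion) = 17040.0 mm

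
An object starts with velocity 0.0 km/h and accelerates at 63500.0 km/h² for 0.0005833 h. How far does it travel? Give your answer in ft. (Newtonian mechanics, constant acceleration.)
d = v₀t + ½at² (with unit conversion) = 35.44 ft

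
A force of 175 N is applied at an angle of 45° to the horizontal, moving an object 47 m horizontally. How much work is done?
W = Fd cosθ = 175×47×cos(45°) = 5816.0 J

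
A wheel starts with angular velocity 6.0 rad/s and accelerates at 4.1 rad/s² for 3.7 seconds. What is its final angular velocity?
ω = ω₀ + αt = 6.0 + 4.1 × 3.7 = 21.17 rad/s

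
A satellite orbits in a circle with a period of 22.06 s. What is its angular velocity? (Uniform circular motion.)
ω = 2π/T = 2π/22.06 = 0.2848 rad/s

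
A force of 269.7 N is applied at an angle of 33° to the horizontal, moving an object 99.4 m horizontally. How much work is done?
W = Fd cosθ = 269.7×99.4×cos(33°) = 22483.0 J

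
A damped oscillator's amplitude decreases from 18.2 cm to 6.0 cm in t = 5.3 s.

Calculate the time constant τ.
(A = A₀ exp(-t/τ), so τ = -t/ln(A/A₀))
A/A₀ = 6.0/18.2 = 0.3297; ln(A/A₀) = -1.11
τ = −t/ln(A/A₀) = −5.3/-1.11 = 4.776 s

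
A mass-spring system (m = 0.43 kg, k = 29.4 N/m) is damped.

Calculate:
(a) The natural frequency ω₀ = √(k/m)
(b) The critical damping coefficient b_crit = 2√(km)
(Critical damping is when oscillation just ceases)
ω₀ = √(k/m) = √(29.4/0.43) = 8.269 rad/s
b_crit = 2√(km) = 2√(29.4×0.43) = 7.111 kg/s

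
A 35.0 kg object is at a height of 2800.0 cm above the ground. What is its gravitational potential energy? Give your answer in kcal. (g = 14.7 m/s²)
PE = mgh = 35 kg × 14.7 m/s² × 28 m = 1.441e+04 J = 3.443 kcal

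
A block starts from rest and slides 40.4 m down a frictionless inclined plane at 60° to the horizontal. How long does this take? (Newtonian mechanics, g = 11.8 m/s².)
a = g sin(θ) = 11.8 × sin(60°) = 10.22 m/s²
t = √(2d/a) = √(2 × 40.4 / 10.22) = 2.81 s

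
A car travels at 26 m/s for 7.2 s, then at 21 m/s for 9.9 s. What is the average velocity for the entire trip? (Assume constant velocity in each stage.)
d₁ = v₁t₁ = 26 × 7.2 = 187.2 m
d₂ = v₂t₂ = 21 × 9.9 = 207.9 m
d_total = 395.1 m, t_total = 17.1 s
v_avg = d_total/t_total = 395.1/17.1 = 23.11 m/s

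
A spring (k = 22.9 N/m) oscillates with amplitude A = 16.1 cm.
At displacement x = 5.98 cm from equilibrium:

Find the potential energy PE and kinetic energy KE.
E_total = ½kA² = ½×22.9×(0.161)² = 0.2968 J
PE = ½kx² = ½×22.9×(0.0598)² = 0.04095 J
KE = E_total − PE = 0.2558 J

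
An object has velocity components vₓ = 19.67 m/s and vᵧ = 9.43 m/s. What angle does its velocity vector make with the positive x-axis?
θ = arctan(vᵧ/vₓ) = arctan(9.43/19.67) = 25.61°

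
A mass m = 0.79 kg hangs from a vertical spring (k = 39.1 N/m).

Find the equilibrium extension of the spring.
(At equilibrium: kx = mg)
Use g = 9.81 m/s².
x_eq = mg/k = 0.79×9.81/39.1 = 0.1982 m = 19.82 cm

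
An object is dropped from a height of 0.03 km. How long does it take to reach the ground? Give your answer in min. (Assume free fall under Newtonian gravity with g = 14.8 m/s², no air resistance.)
t = √(2h/g) (with unit conversion) = 0.03356 min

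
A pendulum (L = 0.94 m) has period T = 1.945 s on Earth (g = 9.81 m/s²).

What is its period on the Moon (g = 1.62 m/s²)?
T = 2π√(L/g), so T_moon/T_earth = √(g_earth/g_moon)
T_moon = 2π√(0.94/1.62) = 4.786 s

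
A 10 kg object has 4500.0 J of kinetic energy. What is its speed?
KE = ½mv² → v = √(2KE/m) = √(2×4500.0/10) = 30.0 m/s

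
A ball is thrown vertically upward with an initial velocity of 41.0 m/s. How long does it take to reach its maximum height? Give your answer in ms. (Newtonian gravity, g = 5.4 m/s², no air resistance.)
t_up = v₀/g (with unit conversion) = 7593.0 ms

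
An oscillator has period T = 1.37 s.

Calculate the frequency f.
f = 1/T = 1/1.37 = 0.7299 Hz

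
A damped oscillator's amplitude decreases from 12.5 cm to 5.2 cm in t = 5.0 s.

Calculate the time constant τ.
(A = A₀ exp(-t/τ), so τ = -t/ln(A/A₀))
A/A₀ = 5.2/12.5 = 0.416; ln(A/A₀) = -0.8771
τ = −t/ln(A/A₀) = −5.0/-0.8771 = 5.701 s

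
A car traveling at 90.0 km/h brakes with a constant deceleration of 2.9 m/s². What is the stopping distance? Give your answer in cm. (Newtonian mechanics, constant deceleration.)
d = v₀² / (2a) (with unit conversion) = 10780.0 cm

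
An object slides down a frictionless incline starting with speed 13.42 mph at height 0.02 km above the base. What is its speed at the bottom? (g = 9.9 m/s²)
½mv₀² + mgh = ½mv² → v = √(v₀² + 2gh) = √(5.999² + 2×9.9×20) = 20.78 m/s = 46.49 mph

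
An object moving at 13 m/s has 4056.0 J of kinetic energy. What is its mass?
KE = ½mv² → m = 2KE/v² = 2×4056.0/13² = 48.0 kg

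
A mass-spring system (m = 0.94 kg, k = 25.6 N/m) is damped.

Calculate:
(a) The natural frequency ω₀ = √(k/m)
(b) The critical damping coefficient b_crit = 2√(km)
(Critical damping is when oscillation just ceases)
ω₀ = √(k/m) = √(25.6/0.94) = 5.219 rad/s
b_crit = 2√(km) = 2√(25.6×0.94) = 9.811 kg/s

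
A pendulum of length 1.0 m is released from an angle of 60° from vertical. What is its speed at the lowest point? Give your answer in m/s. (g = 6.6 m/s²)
h = L(1 − cosθ) = 1.0×(1 − cos60°) = 0.5 m
v = √(2gh) = √(2×6.6×0.5) = 2.569 m/s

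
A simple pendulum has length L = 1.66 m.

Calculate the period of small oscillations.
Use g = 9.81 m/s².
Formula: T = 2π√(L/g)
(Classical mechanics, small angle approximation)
T = 2π√(L/g) = 2π√(1.66/9.81) = 2.585 s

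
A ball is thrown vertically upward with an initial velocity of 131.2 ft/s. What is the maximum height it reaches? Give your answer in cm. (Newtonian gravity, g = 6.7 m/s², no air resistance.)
h_max = v₀²/(2g) (with unit conversion) = 11930.0 cm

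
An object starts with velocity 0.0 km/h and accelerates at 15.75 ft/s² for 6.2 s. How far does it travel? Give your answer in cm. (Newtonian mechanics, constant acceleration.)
d = v₀t + ½at² (with unit conversion) = 9227.0 cm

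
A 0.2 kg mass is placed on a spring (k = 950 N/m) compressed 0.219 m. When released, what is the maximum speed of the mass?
½kx² = ½mv² → v = x√(k/m) = 0.219×√(950/0.2) = 15.09 m/s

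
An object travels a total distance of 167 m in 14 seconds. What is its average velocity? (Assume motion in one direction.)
v_avg = Δd / Δt = 167 / 14 = 11.93 m/s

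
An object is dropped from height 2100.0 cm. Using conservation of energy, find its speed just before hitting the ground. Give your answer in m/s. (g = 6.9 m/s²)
mgh = ½mv² → v = √(2gh) = √(2×6.9×21) = 17.02 m/s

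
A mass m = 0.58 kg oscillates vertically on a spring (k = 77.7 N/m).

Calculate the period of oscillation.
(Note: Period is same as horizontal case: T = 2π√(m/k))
T = 2π√(m/k) = 2π√(0.58/77.7) = 0.5429 s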